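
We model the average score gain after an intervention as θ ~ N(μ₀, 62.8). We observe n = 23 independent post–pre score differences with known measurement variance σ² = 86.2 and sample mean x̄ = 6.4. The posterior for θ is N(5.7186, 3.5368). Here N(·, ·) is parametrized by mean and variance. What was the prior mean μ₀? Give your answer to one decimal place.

With known observation variance, the Normal–Normal posterior has precision τ_n = τ₀ + n/σ² and mean μ_n = (τ₀μ₀ + (n/σ²)x̄)/τ_n.
Here τ₀ = 1/62.8 = 0.015924 and τ_data = 23/86.2 = 0.266821, so τ_n = 0.282745.
Rearranging for μ₀: μ₀ = (μ_n·τ_n − τ_data·x̄)/τ₀ = (5.7186·0.282745 − 0.266821·6.4) / 0.015924 = -0.090749/0.015924 ≈ -5.7.

μ₀ = -5.7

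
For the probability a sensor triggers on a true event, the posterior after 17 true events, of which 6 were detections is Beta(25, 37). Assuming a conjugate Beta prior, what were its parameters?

Under Beta–binomial conjugacy the posterior parameters are (a+s, b+f).
Subtract the data counts: 25−6=19, 37−11=26.

Beta(19, 26)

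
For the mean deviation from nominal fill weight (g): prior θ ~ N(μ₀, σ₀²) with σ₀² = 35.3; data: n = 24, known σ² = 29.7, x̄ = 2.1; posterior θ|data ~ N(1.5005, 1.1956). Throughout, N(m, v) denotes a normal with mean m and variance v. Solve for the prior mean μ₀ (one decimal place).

μ₀ = -15.6

With known observation variance, the Normal–Normal posterior has precision τ_n = τ₀ + n/σ² and mean μ_n = (τ₀μ₀ + (n/σ²)x̄)/τ_n.
Here τ₀ = 1/35.3 = 0.028329 and τ_data = 24/29.7 = 0.808081, so τ_n = 0.836410.
Rearranging for μ₀: μ₀ = (μ_n·τ_n − τ_data·x̄)/τ₀ = (1.5005·0.836410 − 0.808081·2.1) / 0.028329 = -0.441937/0.028329 ≈ -15.6.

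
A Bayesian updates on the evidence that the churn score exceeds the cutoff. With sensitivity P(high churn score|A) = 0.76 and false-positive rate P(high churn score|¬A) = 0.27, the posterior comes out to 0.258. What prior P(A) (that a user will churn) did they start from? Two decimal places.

Bayes' rule in odds form gives O(A|E) = O(A)·[P(E|A)/P(E|¬A)], hence O(A) = O(A|E)/LR.
Posterior odds = 0.258/(1−0.258) = 0.3477. LR = 0.76/0.27 = 2.8148.
Prior odds = 0.3477/2.8148 = 0.1235, so P(A) = 0.1235/(1+0.1235) ≈ 0.11.

P(A) = 0.11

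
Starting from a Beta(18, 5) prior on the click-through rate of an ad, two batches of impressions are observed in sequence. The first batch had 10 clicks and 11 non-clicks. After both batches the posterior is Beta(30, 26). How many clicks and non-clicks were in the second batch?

2 clicks and 10 non-clicks

Because Beta–binomial updating is additive in the counts, the combined data contributed (α_post−α_prior, β_post−β_prior) successes and failures.
Total across both batches: 30−18=12 clicks, 26−5=21 non-clicks.
Subtract the first batch: 12−10=2 clicks and 21−11=10 non-clicks.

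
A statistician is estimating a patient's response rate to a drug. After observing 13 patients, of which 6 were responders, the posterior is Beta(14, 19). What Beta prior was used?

Beta is conjugate to the binomial likelihood: posterior = Beta(a+s, b+f).
Subtract the data counts: 14−6=8, 19−7=12.

Beta(8, 12)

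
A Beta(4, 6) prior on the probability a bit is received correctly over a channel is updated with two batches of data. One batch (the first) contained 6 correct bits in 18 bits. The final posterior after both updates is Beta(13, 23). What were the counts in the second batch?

3 correct bits and 5 errors

Sequential conjugate updates are equivalent to a single update on the pooled data, so total successes = posterior α − prior α and total failures = posterior β − prior β.
Total across both batches: 13−4=9 correct bits, 23−6=17 errors.
Subtract the first batch: 9−6=3 correct bits and 17−12=5 errors.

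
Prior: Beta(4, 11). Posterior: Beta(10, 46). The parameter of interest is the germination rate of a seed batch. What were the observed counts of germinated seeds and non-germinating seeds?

A Beta(α, β) prior with s successes and f failures in binomial data gives a Beta(α+s, β+f) posterior.
So s = 10 − 4 = 6 and f = 46 − 11 = 35.

6 germinated seeds and 35 non-germinating seeds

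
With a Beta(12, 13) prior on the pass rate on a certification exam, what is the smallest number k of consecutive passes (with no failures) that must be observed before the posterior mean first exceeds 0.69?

After k passes and 0 failures the posterior is Beta(12+k, 13), with mean (12+k)/(12+13+k).
Set (12+k)/(25+k) > 0.69 and solve: k > (0.69·25 − 12)/(1 − 0.69) = 16.935.
The smallest integer exceeding 16.935 is 17.

k = 17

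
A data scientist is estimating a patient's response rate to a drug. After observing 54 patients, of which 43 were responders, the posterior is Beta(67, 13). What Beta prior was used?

Beta is conjugate to the binomial likelihood: posterior = Beta(a+s, b+f).
So a = 67 − 43 = 24 and b = 13 − 11 = 2.

Beta(24, 2)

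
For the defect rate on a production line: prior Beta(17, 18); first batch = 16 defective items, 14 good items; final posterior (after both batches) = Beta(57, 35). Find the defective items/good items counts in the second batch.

24 defective items and 3 good items

Because Beta–binomial updating is additive in the counts, the combined data contributed (α_post−α_prior, β_post−β_prior) successes and failures.
Total across both batches: 57−17=40 defective items, 35−18=17 good items.
Subtract the first batch: 40−16=24 defective items and 17−14=3 good items.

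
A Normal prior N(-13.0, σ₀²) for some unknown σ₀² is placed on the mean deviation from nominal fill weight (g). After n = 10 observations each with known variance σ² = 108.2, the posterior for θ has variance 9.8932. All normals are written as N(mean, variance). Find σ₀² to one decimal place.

σ₀² = 115.5

For the Normal–Normal model with known σ², precisions add: τ_n = τ₀ + n/σ².
So 1/σ₀² = 1/9.8932 − 10/108.2 = 0.101080 − 0.092421 = 0.008659.
Hence σ₀² = 1/0.008659 ≈ 115.5.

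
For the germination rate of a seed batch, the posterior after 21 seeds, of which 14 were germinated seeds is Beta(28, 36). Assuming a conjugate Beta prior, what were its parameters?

A Beta(a, b) prior with s successes and f failures in binomial data gives a Beta(a+s, b+f) posterior.
Subtract the data counts: 28−14=14, 36−7=29.

Beta(14, 29)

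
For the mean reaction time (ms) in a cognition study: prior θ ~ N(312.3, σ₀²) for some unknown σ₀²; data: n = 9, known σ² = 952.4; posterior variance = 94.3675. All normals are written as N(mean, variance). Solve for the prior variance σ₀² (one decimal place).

σ₀² = 871.8

Posterior precision equals prior precision plus data precision: 1/σ_n² = 1/σ₀² + n/σ².
So 1/σ₀² = 1/94.3675 − 9/952.4 = 0.010597 − 0.009450 = 0.001147.
Hence σ₀² = 1/0.001147 ≈ 871.8.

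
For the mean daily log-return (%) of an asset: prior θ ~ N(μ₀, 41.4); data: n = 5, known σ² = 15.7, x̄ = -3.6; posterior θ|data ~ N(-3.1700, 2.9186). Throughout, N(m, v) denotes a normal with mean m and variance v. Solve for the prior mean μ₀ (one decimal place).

μ₀ = 2.5

The posterior mean is a precision-weighted average: μ_n = (τ₀μ₀ + τ_data·x̄)/(τ₀+τ_data), with τ₀=1/σ₀² and τ_data=n/σ².
Here τ₀ = 1/41.4 = 0.024155 and τ_data = 5/15.7 = 0.318471, so τ_n = 0.342626.
Rearranging for μ₀: μ₀ = (μ_n·τ_n − τ_data·x̄)/τ₀ = (-3.1700·0.342626 − 0.318471·-3.6) / 0.024155 = 0.060371/0.024155 ≈ 2.5.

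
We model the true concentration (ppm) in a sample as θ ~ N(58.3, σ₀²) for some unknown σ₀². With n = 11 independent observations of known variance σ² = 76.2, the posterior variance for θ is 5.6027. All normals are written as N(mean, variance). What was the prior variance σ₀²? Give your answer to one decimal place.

σ₀² = 29.3

Posterior precision equals prior precision plus data precision: 1/σ_n² = 1/σ₀² + n/σ².
So 1/σ₀² = 1/5.6027 − 11/76.2 = 0.178485 − 0.144357 = 0.034128.
Hence σ₀² = 1/0.034128 ≈ 29.3.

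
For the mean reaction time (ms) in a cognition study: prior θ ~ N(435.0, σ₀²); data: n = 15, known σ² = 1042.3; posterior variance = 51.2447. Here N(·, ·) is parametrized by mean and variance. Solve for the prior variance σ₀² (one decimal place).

σ₀² = 195.2

For the Normal–Normal model with known σ², precisions add: τ_n = τ₀ + n/σ².
So 1/σ₀² = 1/51.2447 − 15/1042.3 = 0.019514 − 0.014391 = 0.005123.
Hence σ₀² = 1/0.005123 ≈ 195.2.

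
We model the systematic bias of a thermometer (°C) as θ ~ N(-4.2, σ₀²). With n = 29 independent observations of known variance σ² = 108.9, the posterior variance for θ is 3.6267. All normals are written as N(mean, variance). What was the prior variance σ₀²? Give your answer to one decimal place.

σ₀² = 106.0

For the Normal–Normal model with known σ², precisions add: τ_n = τ₀ + n/σ².
So 1/σ₀² = 1/3.6267 − 29/108.9 = 0.275733 − 0.266299 = 0.009434.
Hence σ₀² = 1/0.009434 ≈ 106.0.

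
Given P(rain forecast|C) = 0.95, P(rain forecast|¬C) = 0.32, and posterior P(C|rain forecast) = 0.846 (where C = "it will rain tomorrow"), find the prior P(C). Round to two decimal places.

P(C) = 0.65

In odds form, posterior odds = prior odds × likelihood ratio, so prior odds = posterior odds ÷ LR.
Posterior odds = 0.846/(1−0.846) = 5.4935. LR = 0.95/0.32 = 2.9688.
Prior odds = 5.4935/2.9688 = 1.8504, so P(C) = 1.8504/(1+1.8504) ≈ 0.65.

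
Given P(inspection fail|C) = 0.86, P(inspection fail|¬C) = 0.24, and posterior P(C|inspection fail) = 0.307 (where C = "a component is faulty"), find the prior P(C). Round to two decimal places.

P(C) = 0.11

In odds form, posterior odds = prior odds × likelihood ratio, so prior odds = posterior odds ÷ LR.
Posterior odds = 0.307/(1−0.307) = 0.4430. LR = 0.86/0.24 = 3.5833.
Prior odds = 0.4430/3.5833 = 0.1236, so P(C) = 0.1236/(1+0.1236) ≈ 0.11.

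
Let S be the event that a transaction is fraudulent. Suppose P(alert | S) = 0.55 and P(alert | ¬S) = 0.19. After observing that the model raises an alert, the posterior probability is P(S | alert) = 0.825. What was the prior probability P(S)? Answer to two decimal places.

In odds form, posterior odds = prior odds × likelihood ratio, so prior odds = posterior odds ÷ LR.
Posterior odds = 0.825/(1−0.825) = 4.7143. LR = 0.55/0.19 = 2.8947.
Prior odds = 4.7143/2.8947 = 1.6286, so P(S) = 1.6286/(1+1.6286) ≈ 0.62.

P(S) = 0.62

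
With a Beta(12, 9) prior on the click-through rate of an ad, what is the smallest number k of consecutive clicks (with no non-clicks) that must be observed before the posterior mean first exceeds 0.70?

k = 10

After k clicks and 0 non-clicks the posterior is Beta(12+k, 9), with mean (12+k)/(12+9+k).
Set (12+k)/(21+k) > 0.70 and solve: k > (0.70·21 − 12)/(1 − 0.70) = 9.000.
The smallest integer exceeding 9.000 is 10, and checking k=10: (22)/(31) = 0.7097 > 0.70.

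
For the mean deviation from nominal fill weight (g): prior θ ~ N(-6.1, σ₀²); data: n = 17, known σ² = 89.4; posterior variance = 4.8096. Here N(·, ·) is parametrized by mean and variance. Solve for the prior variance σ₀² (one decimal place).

Posterior precision equals prior precision plus data precision: 1/σ_n² = 1/σ₀² + n/σ².
So 1/σ₀² = 1/4.8096 − 17/89.4 = 0.207917 − 0.190157 = 0.017760.
Hence σ₀² = 1/0.017760 ≈ 56.3.

σ₀² = 56.3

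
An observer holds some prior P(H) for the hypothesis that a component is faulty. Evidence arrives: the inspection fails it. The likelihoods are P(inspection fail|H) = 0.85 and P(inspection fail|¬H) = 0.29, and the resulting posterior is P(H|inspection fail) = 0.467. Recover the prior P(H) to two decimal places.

In odds form, posterior odds = prior odds × likelihood ratio, so prior odds = posterior odds ÷ LR.
Posterior odds = 0.467/(1−0.467) = 0.8762. LR = 0.85/0.29 = 2.9310.
Prior odds = 0.8762/2.9310 = 0.2989, so P(H) = 0.2989/(1+0.2989) ≈ 0.23.

P(H) = 0.23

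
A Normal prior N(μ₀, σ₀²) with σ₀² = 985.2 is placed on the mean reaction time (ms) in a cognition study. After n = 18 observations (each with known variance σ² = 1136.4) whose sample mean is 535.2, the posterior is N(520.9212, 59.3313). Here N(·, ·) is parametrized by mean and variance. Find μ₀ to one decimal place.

With known observation variance, the Normal–Normal posterior has precision τ_n = τ₀ + n/σ² and mean μ_n = (τ₀μ₀ + (n/σ²)x̄)/τ_n.
Here τ₀ = 1/985.2 = 0.001015 and τ_data = 18/1136.4 = 0.015839, so τ_n = 0.016854.
Rearranging for μ₀: μ₀ = (μ_n·τ_n − τ_data·x̄)/τ₀ = (520.9212·0.016854 − 0.015839·535.2) / 0.001015 = 0.302573/0.001015 ≈ 298.1.

μ₀ = 298.1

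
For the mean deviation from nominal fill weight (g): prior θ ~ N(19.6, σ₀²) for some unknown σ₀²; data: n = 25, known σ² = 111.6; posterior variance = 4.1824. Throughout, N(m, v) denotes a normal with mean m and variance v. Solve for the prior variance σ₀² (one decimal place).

σ₀² = 66.3

Posterior precision equals prior precision plus data precision: 1/σ_n² = 1/σ₀² + n/σ².
So 1/σ₀² = 1/4.1824 − 25/111.6 = 0.239097 − 0.224014 = 0.015083.
Hence σ₀² = 1/0.015083 ≈ 66.3.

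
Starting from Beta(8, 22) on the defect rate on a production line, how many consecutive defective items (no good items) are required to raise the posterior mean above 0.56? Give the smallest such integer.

After k defective items and 0 good items the posterior is Beta(8+k, 22), with mean (8+k)/(8+22+k).
Set (8+k)/(30+k) > 0.56 and solve: k > (0.56·30 − 8)/(1 − 0.56) = 20.000.
The smallest integer exceeding 20.000 is 21, and checking k=21: (29)/(51) = 0.5686 > 0.56.

k = 21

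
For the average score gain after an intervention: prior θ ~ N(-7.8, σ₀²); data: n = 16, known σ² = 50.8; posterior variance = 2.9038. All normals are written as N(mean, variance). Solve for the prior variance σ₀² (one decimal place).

For the Normal–Normal model with known σ², precisions add: τ_n = τ₀ + n/σ².
So 1/σ₀² = 1/2.9038 − 16/50.8 = 0.344376 − 0.314961 = 0.029415.
Hence σ₀² = 1/0.029415 ≈ 34.0.

σ₀² = 34.0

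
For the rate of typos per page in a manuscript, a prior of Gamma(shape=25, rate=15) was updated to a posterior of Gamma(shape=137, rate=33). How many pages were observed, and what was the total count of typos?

Gamma–Poisson conjugacy: posterior shape = α + Σxᵢ, posterior rate = β + n.
Matching: Σxᵢ = 137 − 25 = 112 and n = 33 − 15 = 18.

n = 18 pages with total 112 typos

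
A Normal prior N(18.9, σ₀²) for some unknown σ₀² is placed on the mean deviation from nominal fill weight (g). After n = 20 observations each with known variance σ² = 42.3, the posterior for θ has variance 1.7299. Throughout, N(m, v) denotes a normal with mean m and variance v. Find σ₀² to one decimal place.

σ₀² = 9.5

For the Normal–Normal model with known σ², precisions add: τ_n = τ₀ + n/σ².
So 1/σ₀² = 1/1.7299 − 20/42.3 = 0.578068 − 0.472813 = 0.105255.
Hence σ₀² = 1/0.105255 ≈ 9.5.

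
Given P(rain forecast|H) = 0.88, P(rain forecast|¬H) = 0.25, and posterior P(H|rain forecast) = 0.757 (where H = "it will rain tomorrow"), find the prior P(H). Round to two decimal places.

P(H) = 0.47

In odds form, posterior odds = prior odds × likelihood ratio, so prior odds = posterior odds ÷ LR.
Posterior odds = 0.757/(1−0.757) = 3.1152. LR = 0.88/0.25 = 3.5200.
Prior odds = 3.1152/3.5200 = 0.8850, so P(H) = 0.8850/(1+0.8850) ≈ 0.47.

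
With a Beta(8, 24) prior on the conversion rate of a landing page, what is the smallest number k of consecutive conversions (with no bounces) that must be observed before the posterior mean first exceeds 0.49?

k = 16

After k conversions and 0 bounces the posterior is Beta(8+k, 24), with mean (8+k)/(8+24+k).
Set (8+k)/(32+k) > 0.49 and solve: k > (0.49·32 − 8)/(1 − 0.49) = 15.059.
The smallest integer exceeding 15.059 is 16, and checking k=16: (24)/(48) = 0.5000 > 0.49.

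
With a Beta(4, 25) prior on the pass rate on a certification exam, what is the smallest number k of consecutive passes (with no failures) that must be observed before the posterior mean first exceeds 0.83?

After k passes and 0 failures the posterior is Beta(4+k, 25), with mean (4+k)/(4+25+k).
Set (4+k)/(29+k) > 0.83 and solve: k > (0.83·29 − 4)/(1 − 0.83) = 118.059.
The smallest integer exceeding 118.059 is 119, and checking k=119: (123)/(148) = 0.8311 > 0.83.

k = 119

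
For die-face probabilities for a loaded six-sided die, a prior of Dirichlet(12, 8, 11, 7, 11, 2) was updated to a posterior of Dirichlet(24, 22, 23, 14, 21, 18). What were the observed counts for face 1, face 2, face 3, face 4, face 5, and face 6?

For a Dirichlet(α) prior with multinomial counts c, the posterior is Dirichlet(α + c) componentwise.
Counts are posterior − prior componentwise: 24−12=12, 22−8=14, 23−11=12, 14−7=7, 21−11=10, 18−2=16.

counts (12, 14, 12, 7, 10, 16)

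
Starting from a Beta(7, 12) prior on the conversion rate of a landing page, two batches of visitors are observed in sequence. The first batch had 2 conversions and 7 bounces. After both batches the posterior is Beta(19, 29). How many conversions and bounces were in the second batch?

Sequential conjugate updates are equivalent to a single update on the pooled data, so total successes = posterior α − prior α and total failures = posterior β − prior β.
Total across both batches: 19−7=12 conversions, 29−12=17 bounces.
Subtract the first batch: 12−2=10 conversions and 17−7=10 bounces.

10 conversions and 10 bounces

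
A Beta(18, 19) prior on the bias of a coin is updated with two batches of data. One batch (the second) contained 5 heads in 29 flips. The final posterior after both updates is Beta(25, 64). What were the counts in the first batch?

2 heads and 21 tails

Sequential conjugate updates are equivalent to a single update on the pooled data, so total successes = posterior α − prior α and total failures = posterior β − prior β.
Total across both batches: 25−18=7 heads, 64−19=45 tails.
Subtract the second batch: 7−5=2 heads and 45−24=21 tails.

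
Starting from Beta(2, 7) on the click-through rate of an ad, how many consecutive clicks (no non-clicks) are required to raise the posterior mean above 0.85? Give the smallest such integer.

After k clicks and 0 non-clicks the posterior is Beta(2+k, 7), with mean (2+k)/(2+7+k).
Set (2+k)/(9+k) > 0.85 and solve: k > (0.85·9 − 2)/(1 − 0.85) = 37.667.
The smallest integer exceeding 37.667 is 38, and checking k=38: (40)/(47) = 0.8511 > 0.85.

k = 38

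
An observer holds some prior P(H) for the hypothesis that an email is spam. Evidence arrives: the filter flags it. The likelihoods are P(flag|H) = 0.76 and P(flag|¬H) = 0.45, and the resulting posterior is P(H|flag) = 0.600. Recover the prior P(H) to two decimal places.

P(H) = 0.47

In odds form, posterior odds = prior odds × likelihood ratio, so prior odds = posterior odds ÷ LR.
Posterior odds = 0.600/(1−0.600) = 1.5000. LR = 0.76/0.45 = 1.6889.
Prior odds = 1.5000/1.6889 = 0.8882, so P(H) = 0.8882/(1+0.8882) ≈ 0.47.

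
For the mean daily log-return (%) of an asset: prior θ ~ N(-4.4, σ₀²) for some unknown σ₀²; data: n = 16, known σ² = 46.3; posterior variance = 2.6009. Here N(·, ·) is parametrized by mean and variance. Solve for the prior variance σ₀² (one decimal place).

Posterior precision equals prior precision plus data precision: 1/σ_n² = 1/σ₀² + n/σ².
So 1/σ₀² = 1/2.6009 − 16/46.3 = 0.384482 − 0.345572 = 0.038910.
Hence σ₀² = 1/0.038910 ≈ 25.7.

σ₀² = 25.7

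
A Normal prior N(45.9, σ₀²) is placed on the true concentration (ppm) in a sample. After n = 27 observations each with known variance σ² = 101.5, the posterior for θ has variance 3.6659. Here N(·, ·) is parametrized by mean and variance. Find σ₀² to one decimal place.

Posterior precision equals prior precision plus data precision: 1/σ_n² = 1/σ₀² + n/σ².
So 1/σ₀² = 1/3.6659 − 27/101.5 = 0.272784 − 0.266010 = 0.006774.
Hence σ₀² = 1/0.006774 ≈ 147.6.

σ₀² = 147.6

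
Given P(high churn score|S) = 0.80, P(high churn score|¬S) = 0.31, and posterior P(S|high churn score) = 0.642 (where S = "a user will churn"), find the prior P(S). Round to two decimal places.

P(S) = 0.41

In odds form, posterior odds = prior odds × likelihood ratio, so prior odds = posterior odds ÷ LR.
Posterior odds = 0.642/(1−0.642) = 1.7933. LR = 0.80/0.31 = 2.5806.
Prior odds = 1.7933/2.5806 = 0.6949, so P(S) = 0.6949/(1+0.6949) ≈ 0.41.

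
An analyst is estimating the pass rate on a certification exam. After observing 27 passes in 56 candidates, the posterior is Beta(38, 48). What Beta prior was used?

Beta(11, 19)

Beta is conjugate to the binomial likelihood: posterior = Beta(a+s, b+f).
Subtract the data counts: 38−27=11, 48−29=19.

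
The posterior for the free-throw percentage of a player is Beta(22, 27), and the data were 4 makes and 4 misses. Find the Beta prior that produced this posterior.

Beta(18, 23)

A Beta(α, β) prior with s successes and f failures in binomial data gives a Beta(α+s, β+f) posterior.
So α = 22 − 4 = 18 and β = 27 − 4 = 23.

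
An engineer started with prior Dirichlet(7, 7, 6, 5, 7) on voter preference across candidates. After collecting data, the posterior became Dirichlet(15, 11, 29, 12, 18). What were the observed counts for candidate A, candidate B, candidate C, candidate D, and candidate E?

counts (8, 4, 23, 7, 11)

For a Dirichlet(α) prior with multinomial counts c, the posterior is Dirichlet(α + c) componentwise.
Counts are posterior − prior componentwise: 15−7=8, 11−7=4, 29−6=23, 12−5=7, 18−7=11.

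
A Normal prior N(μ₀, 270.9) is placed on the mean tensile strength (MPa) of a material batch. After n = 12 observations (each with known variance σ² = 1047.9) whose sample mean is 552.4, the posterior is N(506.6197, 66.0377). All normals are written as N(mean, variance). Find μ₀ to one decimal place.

With known observation variance, the Normal–Normal posterior has precision τ_n = τ₀ + n/σ² and mean μ_n = (τ₀μ₀ + (n/σ²)x̄)/τ_n.
Here τ₀ = 1/270.9 = 0.003691 and τ_data = 12/1047.9 = 0.011451, so τ_n = 0.015142.
Rearranging for μ₀: μ₀ = (μ_n·τ_n − τ_data·x̄)/τ₀ = (506.6197·0.015142 − 0.011451·552.4) / 0.003691 = 1.345703/0.003691 ≈ 364.6.

μ₀ = 364.6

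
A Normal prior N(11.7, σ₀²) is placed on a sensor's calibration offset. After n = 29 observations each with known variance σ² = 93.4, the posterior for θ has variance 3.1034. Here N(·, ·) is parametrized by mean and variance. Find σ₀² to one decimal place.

Posterior precision equals prior precision plus data precision: 1/σ_n² = 1/σ₀² + n/σ².
So 1/σ₀² = 1/3.1034 − 29/93.4 = 0.322227 − 0.310493 = 0.011734.
Hence σ₀² = 1/0.011734 ≈ 85.2.

σ₀² = 85.2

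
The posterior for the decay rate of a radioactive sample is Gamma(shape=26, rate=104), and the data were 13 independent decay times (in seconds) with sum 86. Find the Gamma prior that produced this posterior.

Gamma(shape=13, rate=18)

Gamma–exponential conjugacy: posterior shape = α + n, posterior rate = β + Σtᵢ.
So α = 26 − 13 = 13 and β = 104 − 86 = 18.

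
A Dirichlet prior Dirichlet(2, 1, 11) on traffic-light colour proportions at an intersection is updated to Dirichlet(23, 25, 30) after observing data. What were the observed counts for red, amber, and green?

For a Dirichlet(α) prior with multinomial counts c, the posterior is Dirichlet(α + c) componentwise.
Counts are posterior − prior componentwise: 23−2=21, 25−1=24, 30−11=19.

counts (21, 24, 19)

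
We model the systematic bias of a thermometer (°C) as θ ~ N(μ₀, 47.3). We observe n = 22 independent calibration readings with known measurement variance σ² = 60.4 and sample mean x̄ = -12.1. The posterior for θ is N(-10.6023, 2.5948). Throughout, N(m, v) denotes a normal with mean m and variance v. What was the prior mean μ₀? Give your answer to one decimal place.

The posterior mean is a precision-weighted average: μ_n = (τ₀μ₀ + τ_data·x̄)/(τ₀+τ_data), with τ₀=1/σ₀² and τ_data=n/σ².
Here τ₀ = 1/47.3 = 0.021142 and τ_data = 22/60.4 = 0.364238, so τ_n = 0.385380.
Rearranging for μ₀: μ₀ = (μ_n·τ_n − τ_data·x̄)/τ₀ = (-10.6023·0.385380 − 0.364238·-12.1) / 0.021142 = 0.321365/0.021142 ≈ 15.2.

μ₀ = 15.2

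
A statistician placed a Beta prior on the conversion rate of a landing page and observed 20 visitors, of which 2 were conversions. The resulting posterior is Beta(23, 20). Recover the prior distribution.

Beta is conjugate to the binomial likelihood: posterior = Beta(a+s, b+f).
So a = 23 − 2 = 21 and b = 20 − 18 = 2.

Beta(21, 2)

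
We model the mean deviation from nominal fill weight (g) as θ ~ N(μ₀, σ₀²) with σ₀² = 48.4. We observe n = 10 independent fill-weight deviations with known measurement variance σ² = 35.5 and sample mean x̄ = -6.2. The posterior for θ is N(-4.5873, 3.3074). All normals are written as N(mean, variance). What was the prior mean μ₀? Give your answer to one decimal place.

With known observation variance, the Normal–Normal posterior has precision τ_n = τ₀ + n/σ² and mean μ_n = (τ₀μ₀ + (n/σ²)x̄)/τ_n.
Here τ₀ = 1/48.4 = 0.020661 and τ_data = 10/35.5 = 0.281690, so τ_n = 0.302351.
Rearranging for μ₀: μ₀ = (μ_n·τ_n − τ_data·x̄)/τ₀ = (-4.5873·0.302351 − 0.281690·-6.2) / 0.020661 = 0.359503/0.020661 ≈ 17.4.

μ₀ = 17.4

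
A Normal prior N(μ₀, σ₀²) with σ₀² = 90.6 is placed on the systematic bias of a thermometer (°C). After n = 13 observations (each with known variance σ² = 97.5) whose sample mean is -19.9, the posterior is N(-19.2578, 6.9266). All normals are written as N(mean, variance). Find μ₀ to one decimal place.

With known observation variance, the Normal–Normal posterior has precision τ_n = τ₀ + n/σ² and mean μ_n = (τ₀μ₀ + (n/σ²)x̄)/τ_n.
Here τ₀ = 1/90.6 = 0.011038 and τ_data = 13/97.5 = 0.133333, so τ_n = 0.144371.
Rearranging for μ₀: μ₀ = (μ_n·τ_n − τ_data·x̄)/τ₀ = (-19.2578·0.144371 − 0.133333·-19.9) / 0.011038 = -0.126941/0.011038 ≈ -11.5.

μ₀ = -11.5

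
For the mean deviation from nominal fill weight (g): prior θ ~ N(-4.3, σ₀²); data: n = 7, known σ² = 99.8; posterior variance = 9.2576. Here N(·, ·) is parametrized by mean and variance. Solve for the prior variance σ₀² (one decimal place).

For the Normal–Normal model with known σ², precisions add: τ_n = τ₀ + n/σ².
So 1/σ₀² = 1/9.2576 − 7/99.8 = 0.108019 − 0.070140 = 0.037879.
Hence σ₀² = 1/0.037879 ≈ 26.4.

σ₀² = 26.4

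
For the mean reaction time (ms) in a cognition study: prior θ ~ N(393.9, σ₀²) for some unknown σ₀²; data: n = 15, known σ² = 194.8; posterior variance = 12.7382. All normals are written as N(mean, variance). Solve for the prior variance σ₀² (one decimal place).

For the Normal–Normal model with known σ², precisions add: τ_n = τ₀ + n/σ².
So 1/σ₀² = 1/12.7382 − 15/194.8 = 0.078504 − 0.077002 = 0.001502.
Hence σ₀² = 1/0.001502 ≈ 665.8.

σ₀² = 665.8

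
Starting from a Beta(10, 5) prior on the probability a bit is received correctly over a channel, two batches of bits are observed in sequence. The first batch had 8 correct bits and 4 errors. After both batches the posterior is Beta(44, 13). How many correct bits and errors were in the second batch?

Because Beta–binomial updating is additive in the counts, the combined data contributed (α_post−α_prior, β_post−β_prior) successes and failures.
Total across both batches: 44−10=34 correct bits, 13−5=8 errors.
Subtract the first batch: 34−8=26 correct bits and 8−4=4 errors.

26 correct bits and 4 errors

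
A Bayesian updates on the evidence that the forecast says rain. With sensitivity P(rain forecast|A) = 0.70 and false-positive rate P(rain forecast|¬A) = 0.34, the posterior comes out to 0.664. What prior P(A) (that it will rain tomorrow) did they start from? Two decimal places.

In odds form, posterior odds = prior odds × likelihood ratio, so prior odds = posterior odds ÷ LR.
Posterior odds = 0.664/(1−0.664) = 1.9762. LR = 0.70/0.34 = 2.0588.
Prior odds = 1.9762/2.0588 = 0.9599, so P(A) = 0.9599/(1+0.9599) ≈ 0.49.

P(A) = 0.49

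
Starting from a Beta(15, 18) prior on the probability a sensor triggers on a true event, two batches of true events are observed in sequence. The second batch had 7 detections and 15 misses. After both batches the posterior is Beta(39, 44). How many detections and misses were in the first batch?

Because Beta–binomial updating is additive in the counts, the combined data contributed (α_post−α_prior, β_post−β_prior) successes and failures.
Total across both batches: 39−15=24 detections, 44−18=26 misses.
Subtract the second batch: 24−7=17 detections and 26−15=11 misses.

17 detections and 11 misses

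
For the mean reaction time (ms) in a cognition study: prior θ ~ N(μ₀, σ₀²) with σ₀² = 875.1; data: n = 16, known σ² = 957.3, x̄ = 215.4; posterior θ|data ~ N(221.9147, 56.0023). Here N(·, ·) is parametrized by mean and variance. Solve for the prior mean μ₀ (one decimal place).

μ₀ = 317.2

With known observation variance, the Normal–Normal posterior has precision τ_n = τ₀ + n/σ² and mean μ_n = (τ₀μ₀ + (n/σ²)x̄)/τ_n.
Here τ₀ = 1/875.1 = 0.001143 and τ_data = 16/957.3 = 0.016714, so τ_n = 0.017857.
Rearranging for μ₀: μ₀ = (μ_n·τ_n − τ_data·x̄)/τ₀ = (221.9147·0.017857 − 0.016714·215.4) / 0.001143 = 0.362535/0.001143 ≈ 317.2.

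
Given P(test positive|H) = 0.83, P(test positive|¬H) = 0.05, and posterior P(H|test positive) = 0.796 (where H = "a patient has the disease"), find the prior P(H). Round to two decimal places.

P(H) = 0.19

In odds form, posterior odds = prior odds × likelihood ratio, so prior odds = posterior odds ÷ LR.
Posterior odds = 0.796/(1−0.796) = 3.9020. LR = 0.83/0.05 = 16.6000.
Prior odds = 3.9020/16.6000 = 0.2351, so P(H) = 0.2351/(1+0.2351) ≈ 0.19.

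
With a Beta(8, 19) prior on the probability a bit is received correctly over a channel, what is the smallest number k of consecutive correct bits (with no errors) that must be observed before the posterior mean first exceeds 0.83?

After k correct bits and 0 errors the posterior is Beta(8+k, 19), with mean (8+k)/(8+19+k).
Set (8+k)/(27+k) > 0.83 and solve: k > (0.83·27 − 8)/(1 − 0.83) = 84.765.
The smallest integer exceeding 84.765 is 85.

k = 85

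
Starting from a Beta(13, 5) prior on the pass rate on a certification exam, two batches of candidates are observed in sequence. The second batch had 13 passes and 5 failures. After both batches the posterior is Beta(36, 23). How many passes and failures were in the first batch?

10 passes and 13 failures

Because Beta–binomial updating is additive in the counts, the combined data contributed (α_post−α_prior, β_post−β_prior) successes and failures.
Total across both batches: 36−13=23 passes, 23−5=18 failures.
Subtract the second batch: 23−13=10 passes and 18−5=13 failures.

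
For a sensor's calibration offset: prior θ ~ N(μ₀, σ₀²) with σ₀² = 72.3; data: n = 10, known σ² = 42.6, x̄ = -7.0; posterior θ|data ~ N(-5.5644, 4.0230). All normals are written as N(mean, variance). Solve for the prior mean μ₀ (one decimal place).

With known observation variance, the Normal–Normal posterior has precision τ_n = τ₀ + n/σ² and mean μ_n = (τ₀μ₀ + (n/σ²)x̄)/τ_n.
Here τ₀ = 1/72.3 = 0.013831 and τ_data = 10/42.6 = 0.234742, so τ_n = 0.248573.
Rearranging for μ₀: μ₀ = (μ_n·τ_n − τ_data·x̄)/τ₀ = (-5.5644·0.248573 − 0.234742·-7.0) / 0.013831 = 0.260034/0.013831 ≈ 18.8.

μ₀ = 18.8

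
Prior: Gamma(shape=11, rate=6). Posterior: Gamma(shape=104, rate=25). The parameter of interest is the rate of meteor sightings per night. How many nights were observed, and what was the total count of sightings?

Gamma–Poisson conjugacy: posterior shape = α + Σxᵢ, posterior rate = β + n.
Matching: Σxᵢ = 104 − 11 = 93 and n = 25 − 6 = 19.

n = 19 nights with total 93 sightings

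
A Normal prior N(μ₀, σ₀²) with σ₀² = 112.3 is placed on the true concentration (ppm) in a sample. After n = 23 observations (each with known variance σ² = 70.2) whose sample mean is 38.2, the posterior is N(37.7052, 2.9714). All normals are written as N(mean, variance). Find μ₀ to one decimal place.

The posterior mean is a precision-weighted average: μ_n = (τ₀μ₀ + τ_data·x̄)/(τ₀+τ_data), with τ₀=1/σ₀² and τ_data=n/σ².
Here τ₀ = 1/112.3 = 0.008905 and τ_data = 23/70.2 = 0.327635, so τ_n = 0.336540.
Rearranging for μ₀: μ₀ = (μ_n·τ_n − τ_data·x̄)/τ₀ = (37.7052·0.336540 − 0.327635·38.2) / 0.008905 = 0.173651/0.008905 ≈ 19.5.

μ₀ = 19.5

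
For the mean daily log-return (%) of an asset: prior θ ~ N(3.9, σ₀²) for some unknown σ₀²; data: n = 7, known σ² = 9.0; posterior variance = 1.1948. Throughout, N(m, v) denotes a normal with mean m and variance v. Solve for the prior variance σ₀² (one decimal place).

For the Normal–Normal model with known σ², precisions add: τ_n = τ₀ + n/σ².
So 1/σ₀² = 1/1.1948 − 7/9.0 = 0.836960 − 0.777778 = 0.059182.
Hence σ₀² = 1/0.059182 ≈ 16.9.

σ₀² = 16.9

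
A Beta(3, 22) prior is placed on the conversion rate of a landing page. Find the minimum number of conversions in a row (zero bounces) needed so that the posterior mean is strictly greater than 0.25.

After k conversions and 0 bounces the posterior is Beta(3+k, 22), with mean (3+k)/(3+22+k).
Set (3+k)/(25+k) > 0.25 and solve: k > (0.25·25 − 3)/(1 − 0.25) = 4.333.
The smallest integer exceeding 4.333 is 5, and checking k=5: (8)/(30) = 0.2667 > 0.25.

k = 5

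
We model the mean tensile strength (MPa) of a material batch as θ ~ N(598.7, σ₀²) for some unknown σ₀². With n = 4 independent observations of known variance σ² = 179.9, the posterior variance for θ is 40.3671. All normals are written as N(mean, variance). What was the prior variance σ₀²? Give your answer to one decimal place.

Posterior precision equals prior precision plus data precision: 1/σ_n² = 1/σ₀² + n/σ².
So 1/σ₀² = 1/40.3671 − 4/179.9 = 0.024773 − 0.022235 = 0.002538.
Hence σ₀² = 1/0.002538 ≈ 394.0.

σ₀² = 394.0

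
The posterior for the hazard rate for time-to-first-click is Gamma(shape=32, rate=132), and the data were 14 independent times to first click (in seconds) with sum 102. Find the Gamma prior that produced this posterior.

Gamma(shape=18, rate=30)

For an exponential likelihood with a Gamma(α, β) prior on the rate, n observations with total T give posterior Gamma(α+n, β+T).
So α = 32 − 14 = 18 and β = 132 − 102 = 30.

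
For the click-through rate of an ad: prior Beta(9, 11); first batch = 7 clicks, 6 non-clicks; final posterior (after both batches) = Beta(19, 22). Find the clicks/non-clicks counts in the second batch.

3 clicks and 5 non-clicks

Because Beta–binomial updating is additive in the counts, the combined data contributed (α_post−α_prior, β_post−β_prior) successes and failures.
Total across both batches: 19−9=10 clicks, 22−11=11 non-clicks.
Subtract the first batch: 10−7=3 clicks and 11−6=5 non-clicks.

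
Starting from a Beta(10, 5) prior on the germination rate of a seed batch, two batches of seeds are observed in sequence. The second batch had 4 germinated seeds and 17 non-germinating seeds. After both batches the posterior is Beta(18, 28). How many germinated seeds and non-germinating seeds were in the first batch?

4 germinated seeds and 6 non-germinating seeds

Sequential conjugate updates are equivalent to a single update on the pooled data, so total successes = posterior α − prior α and total failures = posterior β − prior β.
Total across both batches: 18−10=8 germinated seeds, 28−5=23 non-germinating seeds.
Subtract the second batch: 8−4=4 germinated seeds and 23−17=6 non-germinating seeds.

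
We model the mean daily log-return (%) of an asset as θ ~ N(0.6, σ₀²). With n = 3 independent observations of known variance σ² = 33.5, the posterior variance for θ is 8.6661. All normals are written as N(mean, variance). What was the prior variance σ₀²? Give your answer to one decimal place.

For the Normal–Normal model with known σ², precisions add: τ_n = τ₀ + n/σ².
So 1/σ₀² = 1/8.6661 − 3/33.5 = 0.115392 − 0.089552 = 0.025840.
Hence σ₀² = 1/0.025840 ≈ 38.7.

σ₀² = 38.7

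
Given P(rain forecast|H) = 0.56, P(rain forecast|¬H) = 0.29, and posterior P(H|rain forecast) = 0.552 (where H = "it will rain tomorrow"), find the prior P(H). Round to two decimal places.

P(H) = 0.39

In odds form, posterior odds = prior odds × likelihood ratio, so prior odds = posterior odds ÷ LR.
Posterior odds = 0.552/(1−0.552) = 1.2321. LR = 0.56/0.29 = 1.9310.
Prior odds = 1.2321/1.9310 = 0.6381, so P(H) = 0.6381/(1+0.6381) ≈ 0.39.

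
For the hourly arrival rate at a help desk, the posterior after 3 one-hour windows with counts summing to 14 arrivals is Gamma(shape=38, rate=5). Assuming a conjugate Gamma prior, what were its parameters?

A Gamma(α, β) prior (rate parametrization) on a Poisson rate with n observations summing to S gives posterior Gamma(α+S, β+n).
So α = 38 − 14 = 24 and β = 5 − 3 = 2.

Gamma(shape=24, rate=2)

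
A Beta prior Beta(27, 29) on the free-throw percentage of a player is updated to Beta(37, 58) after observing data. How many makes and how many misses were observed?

10 makes and 29 misses

Under Beta–binomial conjugacy the posterior parameters are (α+s, β+f).
Match parameters: s=37−27=10, f=58−29=29.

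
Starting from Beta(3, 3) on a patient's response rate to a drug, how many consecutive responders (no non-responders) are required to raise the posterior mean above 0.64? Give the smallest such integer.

k = 3

After k responders and 0 non-responders the posterior is Beta(3+k, 3), with mean (3+k)/(3+3+k).
Set (3+k)/(6+k) > 0.64 and solve: k > (0.64·6 − 3)/(1 − 0.64) = 2.333.
The smallest integer exceeding 2.333 is 3, and checking k=3: (6)/(9) = 0.6667 > 0.64.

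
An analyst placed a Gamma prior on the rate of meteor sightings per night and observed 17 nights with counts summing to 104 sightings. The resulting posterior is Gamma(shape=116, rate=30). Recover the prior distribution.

A Gamma(α, β) prior (rate parametrization) on a Poisson rate with n observations summing to S gives posterior Gamma(α+S, β+n).
So α = 116 − 104 = 12 and β = 30 − 17 = 13.

Gamma(shape=12, rate=13)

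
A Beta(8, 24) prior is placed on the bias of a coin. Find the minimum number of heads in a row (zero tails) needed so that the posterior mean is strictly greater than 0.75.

After k heads and 0 tails the posterior is Beta(8+k, 24), with mean (8+k)/(8+24+k).
Set (8+k)/(32+k) > 0.75 and solve: k > (0.75·32 − 8)/(1 − 0.75) = 64.000.
The smallest integer exceeding 64.000 is 65.

k = 65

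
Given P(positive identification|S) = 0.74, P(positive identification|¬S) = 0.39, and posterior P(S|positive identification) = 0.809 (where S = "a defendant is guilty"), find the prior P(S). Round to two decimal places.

P(S) = 0.69

In odds form, posterior odds = prior odds × likelihood ratio, so prior odds = posterior odds ÷ LR.
Posterior odds = 0.809/(1−0.809) = 4.2356. LR = 0.74/0.39 = 1.8974.
Prior odds = 4.2356/1.8974 = 2.2323, so P(S) = 2.2323/(1+2.2323) ≈ 0.69.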